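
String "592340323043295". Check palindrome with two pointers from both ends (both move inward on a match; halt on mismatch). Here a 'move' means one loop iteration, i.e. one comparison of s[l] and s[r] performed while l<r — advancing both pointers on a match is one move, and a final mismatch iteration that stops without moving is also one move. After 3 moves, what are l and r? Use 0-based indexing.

l=3, r=11

[0,14] '5'=='5' → l++,r--
[1,13] '9'=='9' → l++,r--
[2,12] '2'=='2' → l++,r--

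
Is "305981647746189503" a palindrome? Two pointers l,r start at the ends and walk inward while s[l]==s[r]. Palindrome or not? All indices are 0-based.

palindrome

l=0 r=17: '3'=='3', l++,r--
l=1 r=16: '0'=='0', l++,r--
l=2 r=15: '5'=='5', l++,r--
l=3 r=14: '9'=='9', l++,r--
l=4 r=13: '8'=='8', l++,r--
l=5 r=12: '1'=='1', l++,r--
l=6 r=11: '6'=='6', l++,r--
l=7 r=10: '4'=='4', l++,r--
l=8 r=9: '7'=='7', l++,r--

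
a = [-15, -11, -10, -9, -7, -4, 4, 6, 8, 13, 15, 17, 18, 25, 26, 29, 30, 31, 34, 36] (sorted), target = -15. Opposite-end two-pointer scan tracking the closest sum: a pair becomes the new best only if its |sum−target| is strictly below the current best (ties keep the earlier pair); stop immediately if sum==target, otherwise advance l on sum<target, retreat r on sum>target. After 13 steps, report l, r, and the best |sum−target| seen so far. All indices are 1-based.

l=1, r=7, best |Δ|=6

l=1 r=20: -15+36=21 d=36 *, r--
l=1 r=19: -15+34=19 d=34 *, r--
l=1 r=18: -15+31=16 d=31 *, r--
l=1 r=17: -15+30=15 d=30 *, r--
l=1 r=16: -15+29=14 d=29 *, r--
l=1 r=15: -15+26=11 d=26 *, r--
l=1 r=14: -15+25=10 d=25 *, r--
l=1 r=13: -15+18=3 d=18 *, r--
l=1 r=12: -15+17=2 d=17 *, r--
l=1 r=11: -15+15=0 d=15 *, r--
l=1 r=10: -15+13=-2 d=13 *, r--
l=1 r=9: -15+8=-7 d=8 *, r--
l=1 r=8: -15+6=-9 d=6 *, r--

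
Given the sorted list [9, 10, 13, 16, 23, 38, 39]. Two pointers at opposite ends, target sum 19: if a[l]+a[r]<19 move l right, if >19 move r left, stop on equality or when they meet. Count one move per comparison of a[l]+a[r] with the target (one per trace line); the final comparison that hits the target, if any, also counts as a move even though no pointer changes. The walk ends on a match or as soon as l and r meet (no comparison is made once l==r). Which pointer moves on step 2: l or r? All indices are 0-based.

r

l=0 r=6: 9+39=48 >19, r--
l=0 r=5: 9+38=47 >19, r--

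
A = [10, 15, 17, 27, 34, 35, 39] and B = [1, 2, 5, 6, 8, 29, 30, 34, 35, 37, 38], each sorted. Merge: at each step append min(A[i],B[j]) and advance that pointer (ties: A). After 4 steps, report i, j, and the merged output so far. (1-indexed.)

i=1, j=5, merged so far=[1, 2, 5, 6]

i=1 j=1: A[i]=10>B[j]=1 take 1, j++
i=1 j=2: A[i]=10>B[j]=2 take 2, j++
i=1 j=3: A[i]=10>B[j]=5 take 5, j++
i=1 j=4: A[i]=10>B[j]=6 take 6, j++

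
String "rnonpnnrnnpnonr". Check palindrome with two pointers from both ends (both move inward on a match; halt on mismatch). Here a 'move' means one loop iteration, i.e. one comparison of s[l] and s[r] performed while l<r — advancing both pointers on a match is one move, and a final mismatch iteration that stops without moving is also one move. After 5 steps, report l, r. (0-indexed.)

l=0 r=14: 'r'=='r', l++,r--
l=1 r=13: 'n'=='n', l++,r--
l=2 r=12: 'o'=='o', l++,r--
l=3 r=11: 'n'=='n', l++,r--
l=4 r=10: 'p'=='p', l++,r--

l=5, r=9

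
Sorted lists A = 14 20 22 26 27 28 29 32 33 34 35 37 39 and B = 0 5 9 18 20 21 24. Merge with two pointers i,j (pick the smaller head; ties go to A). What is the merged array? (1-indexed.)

[0, 5, 9, 14, 18, 20, 20, 21, 22, 24, 26, 27, 28, 29, 32, 33, 34, 35, 37, 39]

[i=1,j=1] A[i]=14>B[j]=0 take 0 → j++
[i=1,j=2] A[i]=14>B[j]=5 take 5 → j++
[i=1,j=3] A[i]=14>B[j]=9 take 9 → j++
[i=1,j=4] A[i]=14<=B[j]=18 take 14 → i++
[i=2,j=4] A[i]=20>B[j]=18 take 18 → j++
[i=2,j=5] A[i]=20<=B[j]=20 take 20 → i++
[i=3,j=5] A[i]=22>B[j]=20 take 20 → j++
[i=3,j=6] A[i]=22>B[j]=21 take 21 → j++
[i=3,j=7] A[i]=22<=B[j]=24 take 22 → i++
[i=4,j=7] A[i]=26>B[j]=24 take 24 → j++
[i=4,j=8] B done, take A[i]=26 → i++
[i=5,j=8] B done, take A[i]=27 → i++
[i=6,j=8] B done, take A[i]=28 → i++
[i=7,j=8] B done, take A[i]=29 → i++
[i=8,j=8] B done, take A[i]=32 → i++
[i=9,j=8] B done, take A[i]=33 → i++
[i=10,j=8] B done, take A[i]=34 → i++
[i=11,j=8] B done, take A[i]=35 → i++
[i=12,j=8] B done, take A[i]=37 → i++
[i=13,j=8] B done, take A[i]=39 → i++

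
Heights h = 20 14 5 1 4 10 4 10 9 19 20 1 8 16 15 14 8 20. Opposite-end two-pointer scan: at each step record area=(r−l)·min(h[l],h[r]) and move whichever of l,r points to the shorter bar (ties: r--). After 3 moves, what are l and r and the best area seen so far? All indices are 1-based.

l=1, r=15, best area=340

l=1 r=18: min(20,20)*17=340 best=340 *, r--
l=1 r=17: min(20,8)*16=128 best=340, r--
l=1 r=16: min(20,14)*15=210 best=340, r--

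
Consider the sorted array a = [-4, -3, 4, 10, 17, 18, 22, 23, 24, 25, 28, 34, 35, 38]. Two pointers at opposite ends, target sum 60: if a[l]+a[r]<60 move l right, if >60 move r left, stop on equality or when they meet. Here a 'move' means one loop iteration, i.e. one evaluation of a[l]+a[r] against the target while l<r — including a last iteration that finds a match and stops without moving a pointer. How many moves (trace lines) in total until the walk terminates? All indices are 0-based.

l=0 r=13: -4+38=34 <60, l++
l=1 r=13: -3+38=35 <60, l++
l=2 r=13: 4+38=42 <60, l++
l=3 r=13: 10+38=48 <60, l++
l=4 r=13: 17+38=55 <60, l++
l=5 r=13: 18+38=56 <60, l++
l=6 r=13: 22+38=60, found

7 moves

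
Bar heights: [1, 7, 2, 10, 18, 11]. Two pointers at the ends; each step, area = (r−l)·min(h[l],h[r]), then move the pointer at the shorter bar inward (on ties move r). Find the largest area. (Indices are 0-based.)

l=0 r=5: min(1,11)*5=5 best=5 *, l++
l=1 r=5: min(7,11)*4=28 best=28 *, l++
l=2 r=5: min(2,11)*3=6 best=28, l++
l=3 r=5: min(10,11)*2=20 best=28, l++
l=4 r=5: min(18,11)*1=11 best=28, r--

max area = 28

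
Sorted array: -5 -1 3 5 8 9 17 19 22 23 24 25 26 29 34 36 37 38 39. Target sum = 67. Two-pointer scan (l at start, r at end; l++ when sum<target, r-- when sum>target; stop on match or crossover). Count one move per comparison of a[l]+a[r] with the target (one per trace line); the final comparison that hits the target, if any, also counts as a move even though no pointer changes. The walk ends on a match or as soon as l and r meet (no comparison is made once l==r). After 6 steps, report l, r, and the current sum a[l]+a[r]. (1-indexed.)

[1,19] -5+39=34 <67 → l++
[2,19] -1+39=38 <67 → l++
[3,19] 3+39=42 <67 → l++
[4,19] 5+39=44 <67 → l++
[5,19] 8+39=47 <67 → l++
[6,19] 9+39=48 <67 → l++

l=7, r=19, sum=56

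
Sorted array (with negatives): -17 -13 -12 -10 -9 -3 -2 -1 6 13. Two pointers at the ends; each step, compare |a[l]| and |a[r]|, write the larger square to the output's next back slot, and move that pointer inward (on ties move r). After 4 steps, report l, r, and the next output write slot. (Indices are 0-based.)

l=0 r=9: |-17|>|13| out[9]=289, l++
l=1 r=9: |-13|<=|13| out[8]=169, r--
l=1 r=8: |-13|>|6| out[7]=169, l++
l=2 r=8: |-12|>|6| out[6]=144, l++

l=3, r=8, next write slot=5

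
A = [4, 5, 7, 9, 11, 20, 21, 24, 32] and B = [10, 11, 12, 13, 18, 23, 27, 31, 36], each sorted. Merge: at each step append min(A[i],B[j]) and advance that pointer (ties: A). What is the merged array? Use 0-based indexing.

[4, 5, 7, 9, 10, 11, 11, 12, 13, 18, 20, 21, 23, 24, 27, 31, 32, 36]

i=0 j=0: A[i]=4<=B[j]=10 take 4, i++
i=1 j=0: A[i]=5<=B[j]=10 take 5, i++
i=2 j=0: A[i]=7<=B[j]=10 take 7, i++
i=3 j=0: A[i]=9<=B[j]=10 take 9, i++
i=4 j=0: A[i]=11>B[j]=10 take 10, j++
i=4 j=1: A[i]=11<=B[j]=11 take 11, i++
i=5 j=1: A[i]=20>B[j]=11 take 11, j++
i=5 j=2: A[i]=20>B[j]=12 take 12, j++
i=5 j=3: A[i]=20>B[j]=13 take 13, j++
i=5 j=4: A[i]=20>B[j]=18 take 18, j++
i=5 j=5: A[i]=20<=B[j]=23 take 20, i++
i=6 j=5: A[i]=21<=B[j]=23 take 21, i++
i=7 j=5: A[i]=24>B[j]=23 take 23, j++
i=7 j=6: A[i]=24<=B[j]=27 take 24, i++
i=8 j=6: A[i]=32>B[j]=27 take 27, j++
i=8 j=7: A[i]=32>B[j]=31 take 31, j++
i=8 j=8: A[i]=32<=B[j]=36 take 32, i++
i=9 j=8: A done, take B[j]=36, j++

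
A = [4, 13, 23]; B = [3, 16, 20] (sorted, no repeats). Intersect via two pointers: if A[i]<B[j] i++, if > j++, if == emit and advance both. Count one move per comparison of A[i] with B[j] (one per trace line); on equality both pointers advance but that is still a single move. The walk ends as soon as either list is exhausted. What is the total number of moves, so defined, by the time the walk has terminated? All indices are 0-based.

i=0 j=0: 4>3, j++
i=0 j=1: 4<16, i++
i=1 j=1: 13<16, i++
i=2 j=1: 23>16, j++
i=2 j=2: 23>20, j++

5 moves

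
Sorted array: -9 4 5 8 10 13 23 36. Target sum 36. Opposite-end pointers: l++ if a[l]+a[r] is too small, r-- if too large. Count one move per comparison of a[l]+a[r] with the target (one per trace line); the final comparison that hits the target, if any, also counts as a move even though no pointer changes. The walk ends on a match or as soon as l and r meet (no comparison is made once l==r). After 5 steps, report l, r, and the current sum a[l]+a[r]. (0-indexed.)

[0,7] -9+36=27 <36 → l++
[1,7] 4+36=40 >36 → r--
[1,6] 4+23=27 <36 → l++
[2,6] 5+23=28 <36 → l++
[3,6] 8+23=31 <36 → l++

l=4, r=6, sum=33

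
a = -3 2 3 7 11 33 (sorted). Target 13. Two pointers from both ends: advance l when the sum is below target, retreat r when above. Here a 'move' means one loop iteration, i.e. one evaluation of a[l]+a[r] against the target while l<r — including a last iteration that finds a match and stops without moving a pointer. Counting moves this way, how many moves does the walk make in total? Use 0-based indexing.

[0,5] -3+33=30 >13 → r--
[0,4] -3+11=8 <13 → l++
[1,4] 2+11=13 → found

3 moves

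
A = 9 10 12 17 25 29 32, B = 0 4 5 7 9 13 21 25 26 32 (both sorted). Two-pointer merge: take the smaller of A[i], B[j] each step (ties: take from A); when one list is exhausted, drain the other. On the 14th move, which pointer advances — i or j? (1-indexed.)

j

i=1 j=1: A[i]=9>B[j]=0 take 0, j++
i=1 j=2: A[i]=9>B[j]=4 take 4, j++
i=1 j=3: A[i]=9>B[j]=5 take 5, j++
i=1 j=4: A[i]=9>B[j]=7 take 7, j++
i=1 j=5: A[i]=9<=B[j]=9 take 9, i++
i=2 j=5: A[i]=10>B[j]=9 take 9, j++
i=2 j=6: A[i]=10<=B[j]=13 take 10, i++
i=3 j=6: A[i]=12<=B[j]=13 take 12, i++
i=4 j=6: A[i]=17>B[j]=13 take 13, j++
i=4 j=7: A[i]=17<=B[j]=21 take 17, i++
i=5 j=7: A[i]=25>B[j]=21 take 21, j++
i=5 j=8: A[i]=25<=B[j]=25 take 25, i++
i=6 j=8: A[i]=29>B[j]=25 take 25, j++
i=6 j=9: A[i]=29>B[j]=26 take 26, j++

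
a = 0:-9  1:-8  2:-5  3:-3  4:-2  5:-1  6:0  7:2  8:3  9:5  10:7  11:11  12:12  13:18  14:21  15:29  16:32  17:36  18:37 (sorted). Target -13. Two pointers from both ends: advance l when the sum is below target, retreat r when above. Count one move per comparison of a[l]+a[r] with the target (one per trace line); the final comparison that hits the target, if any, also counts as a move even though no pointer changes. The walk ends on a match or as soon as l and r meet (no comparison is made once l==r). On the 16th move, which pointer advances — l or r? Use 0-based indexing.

r

l=0 r=18: -9+37=28 >-13, r--
l=0 r=17: -9+36=27 >-13, r--
l=0 r=16: -9+32=23 >-13, r--
l=0 r=15: -9+29=20 >-13, r--
l=0 r=14: -9+21=12 >-13, r--
l=0 r=13: -9+18=9 >-13, r--
l=0 r=12: -9+12=3 >-13, r--
l=0 r=11: -9+11=2 >-13, r--
l=0 r=10: -9+7=-2 >-13, r--
l=0 r=9: -9+5=-4 >-13, r--
l=0 r=8: -9+3=-6 >-13, r--
l=0 r=7: -9+2=-7 >-13, r--
l=0 r=6: -9+0=-9 >-13, r--
l=0 r=5: -9+-1=-10 >-13, r--
l=0 r=4: -9+-2=-11 >-13, r--
l=0 r=3: -9+-3=-12 >-13, r--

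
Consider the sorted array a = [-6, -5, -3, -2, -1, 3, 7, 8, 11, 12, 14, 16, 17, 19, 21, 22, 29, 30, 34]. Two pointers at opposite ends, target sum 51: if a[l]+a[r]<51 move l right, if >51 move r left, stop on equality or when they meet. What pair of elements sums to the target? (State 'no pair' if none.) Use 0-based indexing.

(17, 34)

[0,18] -6+34=28 <51 → l++
[1,18] -5+34=29 <51 → l++
[2,18] -3+34=31 <51 → l++
[3,18] -2+34=32 <51 → l++
[4,18] -1+34=33 <51 → l++
[5,18] 3+34=37 <51 → l++
[6,18] 7+34=41 <51 → l++
[7,18] 8+34=42 <51 → l++
[8,18] 11+34=45 <51 → l++
[9,18] 12+34=46 <51 → l++
[10,18] 14+34=48 <51 → l++
[11,18] 16+34=50 <51 → l++
[12,18] 17+34=51 → found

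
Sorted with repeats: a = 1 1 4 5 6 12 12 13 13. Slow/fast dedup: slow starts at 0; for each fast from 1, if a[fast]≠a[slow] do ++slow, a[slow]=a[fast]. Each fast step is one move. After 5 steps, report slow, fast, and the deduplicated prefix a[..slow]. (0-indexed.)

slow=0 fast=1: a[fast]=1=a[slow] dup, fast++
slow=0 fast=2: a[fast]=4≠a[slow]=1 write a[1]=4, slow++,fast++
slow=1 fast=3: a[fast]=5≠a[slow]=4 write a[2]=5, slow++,fast++
slow=2 fast=4: a[fast]=6≠a[slow]=5 write a[3]=6, slow++,fast++
slow=3 fast=5: a[fast]=12≠a[slow]=6 write a[4]=12, slow++,fast++

slow=4, fast=6, prefix=[1, 4, 5, 6, 12]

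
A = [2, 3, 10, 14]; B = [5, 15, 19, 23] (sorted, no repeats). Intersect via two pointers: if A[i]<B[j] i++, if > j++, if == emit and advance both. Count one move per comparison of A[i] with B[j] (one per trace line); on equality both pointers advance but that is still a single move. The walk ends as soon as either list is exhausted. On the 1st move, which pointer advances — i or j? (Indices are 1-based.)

i

[i=1,j=1] 2<5 → i++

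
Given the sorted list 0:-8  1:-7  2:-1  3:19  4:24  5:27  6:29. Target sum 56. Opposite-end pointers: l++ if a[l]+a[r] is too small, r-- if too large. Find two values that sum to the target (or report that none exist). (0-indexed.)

(27, 29)

l=0 r=6: -8+29=21 <56, l++
l=1 r=6: -7+29=22 <56, l++
l=2 r=6: -1+29=28 <56, l++
l=3 r=6: 19+29=48 <56, l++
l=4 r=6: 24+29=53 <56, l++
l=5 r=6: 27+29=56, found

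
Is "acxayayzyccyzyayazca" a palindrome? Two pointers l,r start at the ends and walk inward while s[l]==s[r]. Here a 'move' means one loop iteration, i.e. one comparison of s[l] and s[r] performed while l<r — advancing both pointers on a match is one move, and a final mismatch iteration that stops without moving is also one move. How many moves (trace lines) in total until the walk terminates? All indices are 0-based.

3 moves

[0,19] 'a'=='a' → l++,r--
[1,18] 'c'=='c' → l++,r--
[2,17] 'x'!='z' → stop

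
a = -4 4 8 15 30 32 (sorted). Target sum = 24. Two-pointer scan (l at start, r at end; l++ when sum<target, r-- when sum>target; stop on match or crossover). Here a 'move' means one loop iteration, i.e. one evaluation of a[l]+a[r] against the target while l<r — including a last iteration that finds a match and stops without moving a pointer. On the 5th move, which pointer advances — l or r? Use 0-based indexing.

l

[0,5] -4+32=28 >24 → r--
[0,4] -4+30=26 >24 → r--
[0,3] -4+15=11 <24 → l++
[1,3] 4+15=19 <24 → l++
[2,3] 8+15=23 <24 → l++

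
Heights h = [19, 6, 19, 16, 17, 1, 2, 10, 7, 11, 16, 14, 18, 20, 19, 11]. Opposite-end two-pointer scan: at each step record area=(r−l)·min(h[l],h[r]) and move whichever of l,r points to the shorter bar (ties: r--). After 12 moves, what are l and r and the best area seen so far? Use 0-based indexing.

[0,15] min(19,11)*15=165 best=165 * → r--
[0,14] min(19,19)*14=266 best=266 * → r--
[0,13] min(19,20)*13=247 best=266 → l++
[1,13] min(6,20)*12=72 best=266 → l++
[2,13] min(19,20)*11=209 best=266 → l++
[3,13] min(16,20)*10=160 best=266 → l++
[4,13] min(17,20)*9=153 best=266 → l++
[5,13] min(1,20)*8=8 best=266 → l++
[6,13] min(2,20)*7=14 best=266 → l++
[7,13] min(10,20)*6=60 best=266 → l++
[8,13] min(7,20)*5=35 best=266 → l++
[9,13] min(11,20)*4=44 best=266 → l++

l=10, r=13, best area=266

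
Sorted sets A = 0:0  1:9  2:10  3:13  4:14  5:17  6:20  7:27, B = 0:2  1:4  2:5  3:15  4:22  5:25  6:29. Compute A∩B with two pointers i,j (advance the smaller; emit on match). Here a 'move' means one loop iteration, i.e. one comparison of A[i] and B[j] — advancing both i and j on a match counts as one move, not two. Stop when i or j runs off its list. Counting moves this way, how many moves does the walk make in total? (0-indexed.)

14 moves

i=0 j=0: 0<2, i++
i=1 j=0: 9>2, j++
i=1 j=1: 9>4, j++
i=1 j=2: 9>5, j++
i=1 j=3: 9<15, i++
i=2 j=3: 10<15, i++
i=3 j=3: 13<15, i++
i=4 j=3: 14<15, i++
i=5 j=3: 17>15, j++
i=5 j=4: 17<22, i++
i=6 j=4: 20<22, i++
i=7 j=4: 27>22, j++
i=7 j=5: 27>25, j++
i=7 j=6: 27<29, i++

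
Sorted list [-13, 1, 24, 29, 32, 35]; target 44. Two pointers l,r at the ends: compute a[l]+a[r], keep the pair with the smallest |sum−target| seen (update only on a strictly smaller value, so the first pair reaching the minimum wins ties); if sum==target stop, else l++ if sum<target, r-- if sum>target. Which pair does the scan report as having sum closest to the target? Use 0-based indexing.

l=0 r=5: -13+35=22 d=22 *, l++
l=1 r=5: 1+35=36 d=8 *, l++
l=2 r=5: 24+35=59 d=15, r--
l=2 r=4: 24+32=56 d=12, r--
l=2 r=3: 24+29=53 d=9, r--

pair (1, 35) with sum 36 (|Δ|=8)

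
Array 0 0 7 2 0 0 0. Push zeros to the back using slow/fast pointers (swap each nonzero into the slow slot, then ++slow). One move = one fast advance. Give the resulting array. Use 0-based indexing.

(s=0,f=0) a[fast]=0 → fast++
(s=0,f=1) a[fast]=0 → fast++
(s=0,f=2) a[fast]=7≠0 swap→a[0]=7 → slow++,fast++
(s=1,f=3) a[fast]=2≠0 swap→a[1]=2 → slow++,fast++
(s=2,f=4) a[fast]=0 → fast++
(s=2,f=5) a[fast]=0 → fast++
(s=2,f=6) a[fast]=0 → fast++

[7, 2, 0, 0, 0, 0, 0]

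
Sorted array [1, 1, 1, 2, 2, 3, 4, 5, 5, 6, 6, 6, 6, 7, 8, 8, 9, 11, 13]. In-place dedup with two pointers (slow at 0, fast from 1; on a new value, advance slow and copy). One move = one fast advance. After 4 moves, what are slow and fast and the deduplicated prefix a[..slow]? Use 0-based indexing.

slow=0 fast=1: a[fast]=1=a[slow] dup, fast++
slow=0 fast=2: a[fast]=1=a[slow] dup, fast++
slow=0 fast=3: a[fast]=2≠a[slow]=1 write a[1]=2, slow++,fast++
slow=1 fast=4: a[fast]=2=a[slow] dup, fast++

slow=1, fast=5, prefix=[1, 2]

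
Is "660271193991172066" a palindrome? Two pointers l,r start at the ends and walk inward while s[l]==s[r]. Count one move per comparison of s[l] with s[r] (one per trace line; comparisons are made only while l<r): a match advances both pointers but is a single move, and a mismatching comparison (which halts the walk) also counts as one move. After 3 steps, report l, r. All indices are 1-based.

l=1 r=18: '6'=='6', l++,r--
l=2 r=17: '6'=='6', l++,r--
l=3 r=16: '0'=='0', l++,r--

l=4, r=15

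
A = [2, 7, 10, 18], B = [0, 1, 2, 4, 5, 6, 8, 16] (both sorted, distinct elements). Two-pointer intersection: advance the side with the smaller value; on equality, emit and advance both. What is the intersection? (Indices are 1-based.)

intersection = [2]

i=1 j=1: 2>0, j++
i=1 j=2: 2>1, j++
i=1 j=3: 2==2 emit, i++,j++
i=2 j=4: 7>4, j++
i=2 j=5: 7>5, j++
i=2 j=6: 7>6, j++
i=2 j=7: 7<8, i++
i=3 j=7: 10>8, j++
i=3 j=8: 10<16, i++
i=4 j=8: 18>16, j++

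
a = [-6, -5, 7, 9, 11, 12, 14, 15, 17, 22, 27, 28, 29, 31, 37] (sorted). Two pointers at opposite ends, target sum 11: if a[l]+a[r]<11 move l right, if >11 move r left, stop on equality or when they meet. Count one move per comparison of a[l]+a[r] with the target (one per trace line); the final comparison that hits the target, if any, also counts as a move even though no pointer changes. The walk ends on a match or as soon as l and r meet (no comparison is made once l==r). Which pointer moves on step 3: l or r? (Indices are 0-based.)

[0,14] -6+37=31 >11 → r--
[0,13] -6+31=25 >11 → r--
[0,12] -6+29=23 >11 → r--

r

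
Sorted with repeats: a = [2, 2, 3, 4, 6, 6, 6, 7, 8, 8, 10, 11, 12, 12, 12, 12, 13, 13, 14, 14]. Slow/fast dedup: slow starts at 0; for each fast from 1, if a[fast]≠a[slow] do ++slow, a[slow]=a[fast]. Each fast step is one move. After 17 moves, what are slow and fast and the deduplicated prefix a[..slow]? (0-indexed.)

(s=0,f=1) a[fast]=2=a[slow] dup → fast++
(s=0,f=2) a[fast]=3≠a[slow]=2 write a[1]=3 → slow++,fast++
(s=1,f=3) a[fast]=4≠a[slow]=3 write a[2]=4 → slow++,fast++
(s=2,f=4) a[fast]=6≠a[slow]=4 write a[3]=6 → slow++,fast++
(s=3,f=5) a[fast]=6=a[slow] dup → fast++
(s=3,f=6) a[fast]=6=a[slow] dup → fast++
(s=3,f=7) a[fast]=7≠a[slow]=6 write a[4]=7 → slow++,fast++
(s=4,f=8) a[fast]=8≠a[slow]=7 write a[5]=8 → slow++,fast++
(s=5,f=9) a[fast]=8=a[slow] dup → fast++
(s=5,f=10) a[fast]=10≠a[slow]=8 write a[6]=10 → slow++,fast++
(s=6,f=11) a[fast]=11≠a[slow]=10 write a[7]=11 → slow++,fast++
(s=7,f=12) a[fast]=12≠a[slow]=11 write a[8]=12 → slow++,fast++
(s=8,f=13) a[fast]=12=a[slow] dup → fast++
(s=8,f=14) a[fast]=12=a[slow] dup → fast++
(s=8,f=15) a[fast]=12=a[slow] dup → fast++
(s=8,f=16) a[fast]=13≠a[slow]=12 write a[9]=13 → slow++,fast++
(s=9,f=17) a[fast]=13=a[slow] dup → fast++

slow=9, fast=18, prefix=[2, 3, 4, 6, 7, 8, 10, 11, 12, 13]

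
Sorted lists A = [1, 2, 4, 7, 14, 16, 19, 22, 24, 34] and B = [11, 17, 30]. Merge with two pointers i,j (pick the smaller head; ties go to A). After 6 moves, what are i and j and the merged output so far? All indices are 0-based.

i=5, j=1, merged so far=[1, 2, 4, 7, 11, 14]

[i=0,j=0] A[i]=1<=B[j]=11 take 1 → i++
[i=1,j=0] A[i]=2<=B[j]=11 take 2 → i++
[i=2,j=0] A[i]=4<=B[j]=11 take 4 → i++
[i=3,j=0] A[i]=7<=B[j]=11 take 7 → i++
[i=4,j=0] A[i]=14>B[j]=11 take 11 → j++
[i=4,j=1] A[i]=14<=B[j]=17 take 14 → i++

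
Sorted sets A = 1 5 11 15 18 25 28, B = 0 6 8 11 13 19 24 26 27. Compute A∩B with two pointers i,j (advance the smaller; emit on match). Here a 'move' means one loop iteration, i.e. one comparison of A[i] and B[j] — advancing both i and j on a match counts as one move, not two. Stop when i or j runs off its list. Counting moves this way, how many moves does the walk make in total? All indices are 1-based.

14 moves

i=1 j=1: 1>0, j++
i=1 j=2: 1<6, i++
i=2 j=2: 5<6, i++
i=3 j=2: 11>6, j++
i=3 j=3: 11>8, j++
i=3 j=4: 11==11 emit, i++,j++
i=4 j=5: 15>13, j++
i=4 j=6: 15<19, i++
i=5 j=6: 18<19, i++
i=6 j=6: 25>19, j++
i=6 j=7: 25>24, j++
i=6 j=8: 25<26, i++
i=7 j=8: 28>26, j++
i=7 j=9: 28>27, j++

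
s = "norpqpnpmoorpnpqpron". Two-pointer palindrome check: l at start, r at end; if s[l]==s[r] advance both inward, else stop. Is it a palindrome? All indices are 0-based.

[0,19] 'n'=='n' → l++,r--
[1,18] 'o'=='o' → l++,r--
[2,17] 'r'=='r' → l++,r--
[3,16] 'p'=='p' → l++,r--
[4,15] 'q'=='q' → l++,r--
[5,14] 'p'=='p' → l++,r--
[6,13] 'n'=='n' → l++,r--
[7,12] 'p'=='p' → l++,r--
[8,11] 'm'!='r' → stop

not a palindrome (mismatch at 8,11)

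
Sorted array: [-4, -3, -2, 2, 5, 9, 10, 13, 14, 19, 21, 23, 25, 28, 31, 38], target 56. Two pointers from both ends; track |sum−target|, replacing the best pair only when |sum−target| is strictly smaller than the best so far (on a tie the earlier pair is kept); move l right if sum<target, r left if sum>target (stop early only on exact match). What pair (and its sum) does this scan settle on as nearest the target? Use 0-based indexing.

pair (25, 31) with sum 56 (|Δ|=0)

l=0 r=15: -4+38=34 d=22 *, l++
l=1 r=15: -3+38=35 d=21 *, l++
l=2 r=15: -2+38=36 d=20 *, l++
l=3 r=15: 2+38=40 d=16 *, l++
l=4 r=15: 5+38=43 d=13 *, l++
l=5 r=15: 9+38=47 d=9 *, l++
l=6 r=15: 10+38=48 d=8 *, l++
l=7 r=15: 13+38=51 d=5 *, l++
l=8 r=15: 14+38=52 d=4 *, l++
l=9 r=15: 19+38=57 d=1 *, r--
l=9 r=14: 19+31=50 d=6, l++
l=10 r=14: 21+31=52 d=4, l++
l=11 r=14: 23+31=54 d=2, l++
l=12 r=14: 25+31=56 d=0 *, stop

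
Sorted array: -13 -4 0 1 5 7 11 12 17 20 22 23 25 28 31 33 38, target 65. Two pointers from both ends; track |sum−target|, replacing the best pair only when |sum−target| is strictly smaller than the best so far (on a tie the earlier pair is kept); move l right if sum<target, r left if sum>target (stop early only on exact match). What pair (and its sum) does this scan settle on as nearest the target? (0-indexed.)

l=0 r=16: -13+38=25 d=40 *, l++
l=1 r=16: -4+38=34 d=31 *, l++
l=2 r=16: 0+38=38 d=27 *, l++
l=3 r=16: 1+38=39 d=26 *, l++
l=4 r=16: 5+38=43 d=22 *, l++
l=5 r=16: 7+38=45 d=20 *, l++
l=6 r=16: 11+38=49 d=16 *, l++
l=7 r=16: 12+38=50 d=15 *, l++
l=8 r=16: 17+38=55 d=10 *, l++
l=9 r=16: 20+38=58 d=7 *, l++
l=10 r=16: 22+38=60 d=5 *, l++
l=11 r=16: 23+38=61 d=4 *, l++
l=12 r=16: 25+38=63 d=2 *, l++
l=13 r=16: 28+38=66 d=1 *, r--
l=13 r=15: 28+33=61 d=4, l++
l=14 r=15: 31+33=64 d=1, l++

pair (28, 38) with sum 66 (|Δ|=1)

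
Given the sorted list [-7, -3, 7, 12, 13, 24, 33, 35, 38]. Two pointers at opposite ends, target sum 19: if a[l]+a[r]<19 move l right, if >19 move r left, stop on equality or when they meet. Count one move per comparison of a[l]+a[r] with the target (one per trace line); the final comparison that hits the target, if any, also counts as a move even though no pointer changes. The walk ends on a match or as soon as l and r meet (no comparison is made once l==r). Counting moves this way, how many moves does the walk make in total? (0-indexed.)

8 moves

l=0 r=8: -7+38=31 >19, r--
l=0 r=7: -7+35=28 >19, r--
l=0 r=6: -7+33=26 >19, r--
l=0 r=5: -7+24=17 <19, l++
l=1 r=5: -3+24=21 >19, r--
l=1 r=4: -3+13=10 <19, l++
l=2 r=4: 7+13=20 >19, r--
l=2 r=3: 7+12=19, found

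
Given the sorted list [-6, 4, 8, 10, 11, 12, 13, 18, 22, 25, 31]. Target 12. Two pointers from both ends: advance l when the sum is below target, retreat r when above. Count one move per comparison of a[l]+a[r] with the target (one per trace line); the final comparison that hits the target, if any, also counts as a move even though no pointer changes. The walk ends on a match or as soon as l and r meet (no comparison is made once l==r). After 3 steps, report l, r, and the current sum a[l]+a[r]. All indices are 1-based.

l=1, r=8, sum=12

l=1 r=11: -6+31=25 >12, r--
l=1 r=10: -6+25=19 >12, r--
l=1 r=9: -6+22=16 >12, r--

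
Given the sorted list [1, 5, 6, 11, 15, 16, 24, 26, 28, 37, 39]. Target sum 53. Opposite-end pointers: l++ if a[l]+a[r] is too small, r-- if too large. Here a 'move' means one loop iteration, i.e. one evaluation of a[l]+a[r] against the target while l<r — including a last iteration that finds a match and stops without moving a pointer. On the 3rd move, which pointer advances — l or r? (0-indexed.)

l

[0,10] 1+39=40 <53 → l++
[1,10] 5+39=44 <53 → l++
[2,10] 6+39=45 <53 → l++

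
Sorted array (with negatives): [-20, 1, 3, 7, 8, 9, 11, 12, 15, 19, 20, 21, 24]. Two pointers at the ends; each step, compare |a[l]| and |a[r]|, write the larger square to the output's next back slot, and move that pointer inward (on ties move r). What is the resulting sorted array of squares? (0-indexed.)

[0,12] |-20|<=|24| out[12]=576 → r--
[0,11] |-20|<=|21| out[11]=441 → r--
[0,10] |-20|<=|20| out[10]=400 → r--
[0,9] |-20|>|19| out[9]=400 → l++
[1,9] |1|<=|19| out[8]=361 → r--
[1,8] |1|<=|15| out[7]=225 → r--
[1,7] |1|<=|12| out[6]=144 → r--
[1,6] |1|<=|11| out[5]=121 → r--
[1,5] |1|<=|9| out[4]=81 → r--
[1,4] |1|<=|8| out[3]=64 → r--
[1,3] |1|<=|7| out[2]=49 → r--
[1,2] |1|<=|3| out[1]=9 → r--
[1,1] |1|<=|1| out[0]=1 → r--

[1, 9, 49, 64, 81, 121, 144, 225, 361, 400, 400, 441, 576]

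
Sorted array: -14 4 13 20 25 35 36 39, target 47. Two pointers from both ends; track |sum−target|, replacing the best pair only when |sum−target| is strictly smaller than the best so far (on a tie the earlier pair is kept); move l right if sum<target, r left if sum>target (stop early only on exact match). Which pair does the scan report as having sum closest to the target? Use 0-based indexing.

pair (13, 35) with sum 48 (|Δ|=1)

[0,7] -14+39=25 d=22 * → l++
[1,7] 4+39=43 d=4 * → l++
[2,7] 13+39=52 d=5 → r--
[2,6] 13+36=49 d=2 * → r--
[2,5] 13+35=48 d=1 * → r--
[2,4] 13+25=38 d=9 → l++
[3,4] 20+25=45 d=2 → l++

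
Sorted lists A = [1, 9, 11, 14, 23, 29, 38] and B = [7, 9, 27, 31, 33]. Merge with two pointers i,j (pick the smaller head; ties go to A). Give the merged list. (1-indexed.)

[1, 7, 9, 9, 11, 14, 23, 27, 29, 31, 33, 38]

i=1 j=1: A[i]=1<=B[j]=7 take 1, i++
i=2 j=1: A[i]=9>B[j]=7 take 7, j++
i=2 j=2: A[i]=9<=B[j]=9 take 9, i++
i=3 j=2: A[i]=11>B[j]=9 take 9, j++
i=3 j=3: A[i]=11<=B[j]=27 take 11, i++
i=4 j=3: A[i]=14<=B[j]=27 take 14, i++
i=5 j=3: A[i]=23<=B[j]=27 take 23, i++
i=6 j=3: A[i]=29>B[j]=27 take 27, j++
i=6 j=4: A[i]=29<=B[j]=31 take 29, i++
i=7 j=4: A[i]=38>B[j]=31 take 31, j++
i=7 j=5: A[i]=38>B[j]=33 take 33, j++
i=7 j=6: B done, take A[i]=38, i++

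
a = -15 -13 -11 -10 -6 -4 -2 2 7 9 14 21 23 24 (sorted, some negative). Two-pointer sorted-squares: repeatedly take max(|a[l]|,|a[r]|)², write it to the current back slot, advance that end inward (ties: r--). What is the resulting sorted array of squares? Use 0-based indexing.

[0,13] |-15|<=|24| out[13]=576 → r--
[0,12] |-15|<=|23| out[12]=529 → r--
[0,11] |-15|<=|21| out[11]=441 → r--
[0,10] |-15|>|14| out[10]=225 → l++
[1,10] |-13|<=|14| out[9]=196 → r--
[1,9] |-13|>|9| out[8]=169 → l++
[2,9] |-11|>|9| out[7]=121 → l++
[3,9] |-10|>|9| out[6]=100 → l++
[4,9] |-6|<=|9| out[5]=81 → r--
[4,8] |-6|<=|7| out[4]=49 → r--
[4,7] |-6|>|2| out[3]=36 → l++
[5,7] |-4|>|2| out[2]=16 → l++
[6,7] |-2|<=|2| out[1]=4 → r--
[6,6] |-2|<=|-2| out[0]=4 → r--

[4, 4, 16, 36, 49, 81, 100, 121, 169, 196, 225, 441, 529, 576]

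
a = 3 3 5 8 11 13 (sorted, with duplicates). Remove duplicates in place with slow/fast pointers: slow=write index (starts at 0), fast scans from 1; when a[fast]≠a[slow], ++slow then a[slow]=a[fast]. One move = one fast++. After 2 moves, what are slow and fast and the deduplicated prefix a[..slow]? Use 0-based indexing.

(s=0,f=1) a[fast]=3=a[slow] dup → fast++
(s=0,f=2) a[fast]=5≠a[slow]=3 write a[1]=5 → slow++,fast++

slow=1, fast=3, prefix=[3, 5]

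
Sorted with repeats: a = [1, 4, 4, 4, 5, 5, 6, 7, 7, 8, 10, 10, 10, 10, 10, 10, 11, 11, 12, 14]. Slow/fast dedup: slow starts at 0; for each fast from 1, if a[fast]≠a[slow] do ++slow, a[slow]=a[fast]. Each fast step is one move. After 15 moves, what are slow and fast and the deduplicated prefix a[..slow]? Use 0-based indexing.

slow=6, fast=16, prefix=[1, 4, 5, 6, 7, 8, 10]

slow=0 fast=1: a[fast]=4≠a[slow]=1 write a[1]=4, slow++,fast++
slow=1 fast=2: a[fast]=4=a[slow] dup, fast++
slow=1 fast=3: a[fast]=4=a[slow] dup, fast++
slow=1 fast=4: a[fast]=5≠a[slow]=4 write a[2]=5, slow++,fast++
slow=2 fast=5: a[fast]=5=a[slow] dup, fast++
slow=2 fast=6: a[fast]=6≠a[slow]=5 write a[3]=6, slow++,fast++
slow=3 fast=7: a[fast]=7≠a[slow]=6 write a[4]=7, slow++,fast++
slow=4 fast=8: a[fast]=7=a[slow] dup, fast++
slow=4 fast=9: a[fast]=8≠a[slow]=7 write a[5]=8, slow++,fast++
slow=5 fast=10: a[fast]=10≠a[slow]=8 write a[6]=10, slow++,fast++
slow=6 fast=11: a[fast]=10=a[slow] dup, fast++
slow=6 fast=12: a[fast]=10=a[slow] dup, fast++
slow=6 fast=13: a[fast]=10=a[slow] dup, fast++
slow=6 fast=14: a[fast]=10=a[slow] dup, fast++
slow=6 fast=15: a[fast]=10=a[slow] dup, fast++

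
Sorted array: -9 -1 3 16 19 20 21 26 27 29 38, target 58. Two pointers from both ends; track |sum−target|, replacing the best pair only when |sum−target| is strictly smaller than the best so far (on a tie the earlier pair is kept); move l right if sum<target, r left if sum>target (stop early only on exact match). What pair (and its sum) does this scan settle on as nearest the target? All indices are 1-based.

pair (20, 38) with sum 58 (|Δ|=0)

[1,11] -9+38=29 d=29 * → l++
[2,11] -1+38=37 d=21 * → l++
[3,11] 3+38=41 d=17 * → l++
[4,11] 16+38=54 d=4 * → l++
[5,11] 19+38=57 d=1 * → l++
[6,11] 20+38=58 d=0 * → stop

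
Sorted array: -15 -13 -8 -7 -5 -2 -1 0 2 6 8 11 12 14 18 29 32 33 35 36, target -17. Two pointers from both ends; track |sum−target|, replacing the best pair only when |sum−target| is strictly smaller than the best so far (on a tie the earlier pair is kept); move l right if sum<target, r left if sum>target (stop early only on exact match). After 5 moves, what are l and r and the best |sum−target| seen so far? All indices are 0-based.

[0,19] -15+36=21 d=38 * → r--
[0,18] -15+35=20 d=37 * → r--
[0,17] -15+33=18 d=35 * → r--
[0,16] -15+32=17 d=34 * → r--
[0,15] -15+29=14 d=31 * → r--

l=0, r=14, best |Δ|=31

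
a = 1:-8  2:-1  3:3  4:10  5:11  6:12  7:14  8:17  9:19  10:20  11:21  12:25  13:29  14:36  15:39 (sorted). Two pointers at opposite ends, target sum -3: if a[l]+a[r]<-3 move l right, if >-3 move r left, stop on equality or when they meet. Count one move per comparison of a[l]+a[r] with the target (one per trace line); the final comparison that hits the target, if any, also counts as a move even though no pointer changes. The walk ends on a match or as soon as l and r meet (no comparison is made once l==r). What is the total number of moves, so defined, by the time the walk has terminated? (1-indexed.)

14 moves

[1,15] -8+39=31 >-3 → r--
[1,14] -8+36=28 >-3 → r--
[1,13] -8+29=21 >-3 → r--
[1,12] -8+25=17 >-3 → r--
[1,11] -8+21=13 >-3 → r--
[1,10] -8+20=12 >-3 → r--
[1,9] -8+19=11 >-3 → r--
[1,8] -8+17=9 >-3 → r--
[1,7] -8+14=6 >-3 → r--
[1,6] -8+12=4 >-3 → r--
[1,5] -8+11=3 >-3 → r--
[1,4] -8+10=2 >-3 → r--
[1,3] -8+3=-5 <-3 → l++
[2,3] -1+3=2 >-3 → r--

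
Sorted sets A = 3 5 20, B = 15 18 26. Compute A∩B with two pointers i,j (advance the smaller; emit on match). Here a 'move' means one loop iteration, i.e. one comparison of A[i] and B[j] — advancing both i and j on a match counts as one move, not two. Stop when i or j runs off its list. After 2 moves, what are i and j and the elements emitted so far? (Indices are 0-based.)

i=0 j=0: 3<15, i++
i=1 j=0: 5<15, i++

i=2, j=0, emitted=[]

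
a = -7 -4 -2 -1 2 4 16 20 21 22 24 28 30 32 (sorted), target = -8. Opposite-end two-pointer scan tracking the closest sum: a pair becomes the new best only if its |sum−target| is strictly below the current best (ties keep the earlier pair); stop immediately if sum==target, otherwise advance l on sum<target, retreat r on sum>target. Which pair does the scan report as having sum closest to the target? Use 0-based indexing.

l=0 r=13: -7+32=25 d=33 *, r--
l=0 r=12: -7+30=23 d=31 *, r--
l=0 r=11: -7+28=21 d=29 *, r--
l=0 r=10: -7+24=17 d=25 *, r--
l=0 r=9: -7+22=15 d=23 *, r--
l=0 r=8: -7+21=14 d=22 *, r--
l=0 r=7: -7+20=13 d=21 *, r--
l=0 r=6: -7+16=9 d=17 *, r--
l=0 r=5: -7+4=-3 d=5 *, r--
l=0 r=4: -7+2=-5 d=3 *, r--
l=0 r=3: -7+-1=-8 d=0 *, stop

pair (-7, -1) with sum -8 (|Δ|=0)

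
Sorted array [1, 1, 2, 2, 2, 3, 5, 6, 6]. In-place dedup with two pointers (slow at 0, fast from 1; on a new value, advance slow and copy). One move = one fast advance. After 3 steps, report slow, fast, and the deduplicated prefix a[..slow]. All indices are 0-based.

(s=0,f=1) a[fast]=1=a[slow] dup → fast++
(s=0,f=2) a[fast]=2≠a[slow]=1 write a[1]=2 → slow++,fast++
(s=1,f=3) a[fast]=2=a[slow] dup → fast++

slow=1, fast=4, prefix=[1, 2]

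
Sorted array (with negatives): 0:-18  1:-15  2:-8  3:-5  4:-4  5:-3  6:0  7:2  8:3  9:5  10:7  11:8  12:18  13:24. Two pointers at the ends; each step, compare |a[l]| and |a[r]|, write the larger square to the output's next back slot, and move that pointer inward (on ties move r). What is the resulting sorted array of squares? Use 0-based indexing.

[0, 4, 9, 9, 16, 25, 25, 49, 64, 64, 225, 324, 324, 576]

l=0 r=13: |-18|<=|24| out[13]=576, r--
l=0 r=12: |-18|<=|18| out[12]=324, r--
l=0 r=11: |-18|>|8| out[11]=324, l++
l=1 r=11: |-15|>|8| out[10]=225, l++
l=2 r=11: |-8|<=|8| out[9]=64, r--
l=2 r=10: |-8|>|7| out[8]=64, l++
l=3 r=10: |-5|<=|7| out[7]=49, r--
l=3 r=9: |-5|<=|5| out[6]=25, r--
l=3 r=8: |-5|>|3| out[5]=25, l++
l=4 r=8: |-4|>|3| out[4]=16, l++
l=5 r=8: |-3|<=|3| out[3]=9, r--
l=5 r=7: |-3|>|2| out[2]=9, l++
l=6 r=7: |0|<=|2| out[1]=4, r--
l=6 r=6: |0|<=|0| out[0]=0, r--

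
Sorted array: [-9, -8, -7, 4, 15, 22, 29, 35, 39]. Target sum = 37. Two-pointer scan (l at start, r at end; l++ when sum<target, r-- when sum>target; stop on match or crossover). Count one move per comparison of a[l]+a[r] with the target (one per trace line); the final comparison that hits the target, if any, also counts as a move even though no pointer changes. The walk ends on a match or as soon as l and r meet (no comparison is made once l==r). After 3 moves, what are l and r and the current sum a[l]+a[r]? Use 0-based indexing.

l=3, r=8, sum=43

l=0 r=8: -9+39=30 <37, l++
l=1 r=8: -8+39=31 <37, l++
l=2 r=8: -7+39=32 <37, l++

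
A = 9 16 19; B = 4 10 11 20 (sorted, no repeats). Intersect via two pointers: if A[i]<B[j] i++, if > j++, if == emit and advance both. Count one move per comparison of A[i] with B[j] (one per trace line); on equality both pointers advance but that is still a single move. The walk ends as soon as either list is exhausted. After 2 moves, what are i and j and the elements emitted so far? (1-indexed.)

i=2, j=2, emitted=[]

i=1 j=1: 9>4, j++
i=1 j=2: 9<10, i++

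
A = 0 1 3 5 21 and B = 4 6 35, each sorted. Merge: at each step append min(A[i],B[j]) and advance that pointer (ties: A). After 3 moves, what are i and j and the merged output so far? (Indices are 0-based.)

i=3, j=0, merged so far=[0, 1, 3]

[i=0,j=0] A[i]=0<=B[j]=4 take 0 → i++
[i=1,j=0] A[i]=1<=B[j]=4 take 1 → i++
[i=2,j=0] A[i]=3<=B[j]=4 take 3 → i++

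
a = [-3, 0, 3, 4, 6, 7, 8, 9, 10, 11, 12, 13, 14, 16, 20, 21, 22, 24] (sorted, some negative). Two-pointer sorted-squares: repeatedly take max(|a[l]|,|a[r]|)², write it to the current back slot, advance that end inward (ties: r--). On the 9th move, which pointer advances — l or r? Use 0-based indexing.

r

[0,17] |-3|<=|24| out[17]=576 → r--
[0,16] |-3|<=|22| out[16]=484 → r--
[0,15] |-3|<=|21| out[15]=441 → r--
[0,14] |-3|<=|20| out[14]=400 → r--
[0,13] |-3|<=|16| out[13]=256 → r--
[0,12] |-3|<=|14| out[12]=196 → r--
[0,11] |-3|<=|13| out[11]=169 → r--
[0,10] |-3|<=|12| out[10]=144 → r--
[0,9] |-3|<=|11| out[9]=121 → r--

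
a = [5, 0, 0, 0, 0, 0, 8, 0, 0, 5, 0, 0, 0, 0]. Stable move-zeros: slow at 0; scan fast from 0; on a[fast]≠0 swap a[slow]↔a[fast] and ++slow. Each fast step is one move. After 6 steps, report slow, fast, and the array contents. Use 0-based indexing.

slow=1, fast=6, a=[5, 0, 0, 0, 0, 0, 8, 0, 0, 5, 0, 0, 0, 0]

slow=0 fast=0: a[fast]=5≠0 swap→a[0]=5, slow++,fast++
slow=1 fast=1: a[fast]=0, fast++
slow=1 fast=2: a[fast]=0, fast++
slow=1 fast=3: a[fast]=0, fast++
slow=1 fast=4: a[fast]=0, fast++
slow=1 fast=5: a[fast]=0, fast++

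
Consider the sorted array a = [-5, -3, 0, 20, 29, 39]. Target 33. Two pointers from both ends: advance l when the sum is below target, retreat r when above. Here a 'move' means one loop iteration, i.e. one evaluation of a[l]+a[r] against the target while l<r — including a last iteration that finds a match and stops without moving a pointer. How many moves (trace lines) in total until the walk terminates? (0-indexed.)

5 moves

[0,5] -5+39=34 >33 → r--
[0,4] -5+29=24 <33 → l++
[1,4] -3+29=26 <33 → l++
[2,4] 0+29=29 <33 → l++
[3,4] 20+29=49 >33 → r--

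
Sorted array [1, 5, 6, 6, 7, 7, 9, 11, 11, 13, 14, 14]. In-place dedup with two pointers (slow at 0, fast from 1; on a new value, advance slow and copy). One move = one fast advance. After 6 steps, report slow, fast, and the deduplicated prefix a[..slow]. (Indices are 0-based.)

(s=0,f=1) a[fast]=5≠a[slow]=1 write a[1]=5 → slow++,fast++
(s=1,f=2) a[fast]=6≠a[slow]=5 write a[2]=6 → slow++,fast++
(s=2,f=3) a[fast]=6=a[slow] dup → fast++
(s=2,f=4) a[fast]=7≠a[slow]=6 write a[3]=7 → slow++,fast++
(s=3,f=5) a[fast]=7=a[slow] dup → fast++
(s=3,f=6) a[fast]=9≠a[slow]=7 write a[4]=9 → slow++,fast++

slow=4, fast=7, prefix=[1, 5, 6, 7, 9]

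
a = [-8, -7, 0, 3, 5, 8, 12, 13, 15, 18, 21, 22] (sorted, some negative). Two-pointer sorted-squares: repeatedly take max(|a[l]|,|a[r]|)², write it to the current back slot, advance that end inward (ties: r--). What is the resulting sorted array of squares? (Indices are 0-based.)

[0,11] |-8|<=|22| out[11]=484 → r--
[0,10] |-8|<=|21| out[10]=441 → r--
[0,9] |-8|<=|18| out[9]=324 → r--
[0,8] |-8|<=|15| out[8]=225 → r--
[0,7] |-8|<=|13| out[7]=169 → r--
[0,6] |-8|<=|12| out[6]=144 → r--
[0,5] |-8|<=|8| out[5]=64 → r--
[0,4] |-8|>|5| out[4]=64 → l++
[1,4] |-7|>|5| out[3]=49 → l++
[2,4] |0|<=|5| out[2]=25 → r--
[2,3] |0|<=|3| out[1]=9 → r--
[2,2] |0|<=|0| out[0]=0 → r--

[0, 9, 25, 49, 64, 64, 144, 169, 225, 324, 441, 484]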